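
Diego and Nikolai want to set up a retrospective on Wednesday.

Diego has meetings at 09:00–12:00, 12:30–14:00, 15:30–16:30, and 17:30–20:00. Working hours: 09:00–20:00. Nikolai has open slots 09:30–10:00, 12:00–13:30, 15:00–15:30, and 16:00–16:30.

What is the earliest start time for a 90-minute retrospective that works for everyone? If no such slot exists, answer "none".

none

Diego free within 09:00–20:00: 12:00–12:30, 14:00–15:30, 16:30–17:30.
Diego ∩ Nikolai: 12:00–12:30, 15:00–15:30.
Windows ≥ 90 min: (none).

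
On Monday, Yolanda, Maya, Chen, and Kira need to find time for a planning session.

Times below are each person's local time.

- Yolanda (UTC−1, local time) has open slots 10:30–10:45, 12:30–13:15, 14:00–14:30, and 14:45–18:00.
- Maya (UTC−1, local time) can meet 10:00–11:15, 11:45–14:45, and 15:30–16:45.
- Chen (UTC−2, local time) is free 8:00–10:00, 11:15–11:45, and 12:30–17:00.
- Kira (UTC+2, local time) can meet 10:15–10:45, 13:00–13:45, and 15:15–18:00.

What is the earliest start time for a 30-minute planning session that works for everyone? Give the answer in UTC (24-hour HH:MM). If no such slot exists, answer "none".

Yolanda → UTC: 11:30–11:45, 13:30–14:15, 15:00–15:30, 15:45–19:00.
Maya → UTC: 11:00–12:15, 12:45–15:45, 16:30–17:45.
Chen → UTC: 10:00–12:00, 13:15–13:45, 14:30–19:00.
Kira → UTC: 08:15–08:45, 11:00–11:45, 13:15–16:00.
Yolanda ∩ Maya: 11:30–11:45, 13:30–14:15, 15:00–15:30, 16:30–17:45.
Yolanda ∩ Maya ∩ Chen: 11:30–11:45, 13:30–13:45, 15:00–15:30, 16:30–17:45.
Yolanda ∩ Maya ∩ Chen ∩ Kira: 11:30–11:45, 13:30–13:45, 15:00–15:30.
Windows ≥ 30 min: 15:00–15:30.
Earliest such window starts at 15:00.

15:00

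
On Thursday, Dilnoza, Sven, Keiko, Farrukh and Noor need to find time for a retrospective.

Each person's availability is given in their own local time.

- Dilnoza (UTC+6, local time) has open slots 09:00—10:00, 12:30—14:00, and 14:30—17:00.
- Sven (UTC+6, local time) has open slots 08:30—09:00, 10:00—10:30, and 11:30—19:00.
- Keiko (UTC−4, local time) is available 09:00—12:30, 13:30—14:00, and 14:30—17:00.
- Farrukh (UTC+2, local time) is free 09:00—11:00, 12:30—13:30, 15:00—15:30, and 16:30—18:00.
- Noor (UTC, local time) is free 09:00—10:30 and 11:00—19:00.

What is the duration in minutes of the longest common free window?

Dilnoza → UTC: 03:00–04:00, 06:30–08:00, 08:30–11:00.
Sven → UTC: 02:30–03:00, 04:00–04:30, 05:30–13:00.
Keiko → UTC: 13:00–16:30, 17:30–18:00, 18:30–21:00.
Farrukh → UTC: 07:00–09:00, 10:30–11:30, 13:00–13:30, 14:30–16:00.
Noor → UTC: 09:00–10:30, 11:00–19:00.
Dilnoza ∩ Sven: 06:30–08:00, 08:30–11:00.
Dilnoza ∩ Sven ∩ Keiko: (none).
Dilnoza ∩ Sven ∩ Keiko ∩ Farrukh: (none).
Dilnoza ∩ Sven ∩ Keiko ∩ Farrukh ∩ Noor: (none).
No common window.

0 minutes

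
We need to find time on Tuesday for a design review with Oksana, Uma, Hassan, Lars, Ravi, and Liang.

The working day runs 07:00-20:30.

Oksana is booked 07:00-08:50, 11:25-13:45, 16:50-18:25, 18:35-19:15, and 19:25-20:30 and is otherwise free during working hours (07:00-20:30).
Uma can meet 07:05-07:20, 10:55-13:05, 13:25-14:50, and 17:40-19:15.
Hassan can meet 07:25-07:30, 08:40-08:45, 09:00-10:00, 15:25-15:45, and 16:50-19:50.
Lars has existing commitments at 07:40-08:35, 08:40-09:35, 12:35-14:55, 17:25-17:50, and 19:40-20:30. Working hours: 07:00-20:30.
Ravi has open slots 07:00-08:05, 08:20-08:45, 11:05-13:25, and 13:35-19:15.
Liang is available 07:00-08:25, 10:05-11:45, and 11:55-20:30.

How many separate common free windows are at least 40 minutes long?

0

Oksana free within 07:00–20:30: 08:50–11:25, 13:45–16:50, 18:25–18:35, 19:15–19:25.
Lars free within 07:00–20:30: 07:00–07:40, 08:35–08:40, 09:35–12:35, 14:55–17:25, 17:50–19:40.
Oksana ∩ Uma: 10:55–11:25, 13:45–14:50, 18:25–18:35.
Oksana ∩ Uma ∩ Hassan: 18:25–18:35.
Oksana ∩ Uma ∩ Hassan ∩ Lars: 18:25–18:35.
Oksana ∩ Uma ∩ Hassan ∩ Lars ∩ Ravi: 18:25–18:35.
Oksana ∩ Uma ∩ Hassan ∩ Lars ∩ Ravi ∩ Liang: 18:25–18:35.
Windows ≥ 40 min: (none).
That's 0 windows.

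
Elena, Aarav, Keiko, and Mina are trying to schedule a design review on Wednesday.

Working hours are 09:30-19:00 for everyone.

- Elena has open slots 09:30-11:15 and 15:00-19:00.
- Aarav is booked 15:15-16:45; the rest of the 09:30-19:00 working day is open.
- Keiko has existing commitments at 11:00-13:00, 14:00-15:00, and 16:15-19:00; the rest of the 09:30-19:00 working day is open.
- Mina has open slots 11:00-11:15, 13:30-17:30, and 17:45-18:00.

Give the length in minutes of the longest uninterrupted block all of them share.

15 minutes

Aarav free within 09:30–19:00: 09:30–15:15, 16:45–19:00.
Keiko free within 09:30–19:00: 09:30–11:00, 13:00–14:00, 15:00–16:15.
Elena ∩ Aarav: 09:30–11:15, 15:00–15:15, 16:45–19:00.
Elena ∩ Aarav ∩ Keiko: 09:30–11:00, 15:00–15:15.
Elena ∩ Aarav ∩ Keiko ∩ Mina: 15:00–15:15.
Single common window of 15 minutes.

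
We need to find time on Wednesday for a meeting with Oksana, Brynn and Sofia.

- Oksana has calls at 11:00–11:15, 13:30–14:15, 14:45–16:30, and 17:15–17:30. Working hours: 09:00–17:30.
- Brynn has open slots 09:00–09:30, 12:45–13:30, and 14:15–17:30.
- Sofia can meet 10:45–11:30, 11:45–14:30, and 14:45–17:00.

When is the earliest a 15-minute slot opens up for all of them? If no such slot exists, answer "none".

Oksana free within 09:00–17:30: 09:00–11:00, 11:15–13:30, 14:15–14:45, 16:30–17:15.
Oksana ∩ Brynn: 09:00–09:30, 12:45–13:30, 14:15–14:45, 16:30–17:15.
Oksana ∩ Brynn ∩ Sofia: 12:45–13:30, 14:15–14:30, 16:30–17:00.
Windows ≥ 15 min: 12:45–13:30, 14:15–14:30, 16:30–17:00.
Earliest such window starts at 12:45.

12:45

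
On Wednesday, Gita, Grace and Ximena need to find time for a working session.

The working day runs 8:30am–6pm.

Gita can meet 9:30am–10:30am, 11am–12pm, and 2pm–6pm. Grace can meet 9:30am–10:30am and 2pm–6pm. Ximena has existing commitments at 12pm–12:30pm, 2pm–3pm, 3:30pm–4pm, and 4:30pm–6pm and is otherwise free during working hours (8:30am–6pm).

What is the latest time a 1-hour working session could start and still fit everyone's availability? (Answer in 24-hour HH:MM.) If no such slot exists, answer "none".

Ximena free within 08:30–18:00: 08:30–12:00, 12:30–14:00, 15:00–15:30, 16:00–16:30.
Gita ∩ Grace: 09:30–10:30, 14:00–18:00.
Gita ∩ Grace ∩ Ximena: 09:30–10:30, 15:00–15:30, 16:00–16:30.
Windows ≥ 60 min: 09:30–10:30.
Latest start in the last window 09:30–10:30 is 10:30 − 60 min = 09:30.

09:30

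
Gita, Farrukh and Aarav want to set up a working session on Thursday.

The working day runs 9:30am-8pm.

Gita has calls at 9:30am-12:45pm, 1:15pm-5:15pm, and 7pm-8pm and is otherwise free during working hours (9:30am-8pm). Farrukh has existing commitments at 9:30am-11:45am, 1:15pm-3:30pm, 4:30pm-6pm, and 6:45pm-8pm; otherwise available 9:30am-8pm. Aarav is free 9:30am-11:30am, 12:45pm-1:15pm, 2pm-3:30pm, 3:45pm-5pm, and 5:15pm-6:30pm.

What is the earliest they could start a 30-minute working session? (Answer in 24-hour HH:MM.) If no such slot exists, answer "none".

12:45

Gita free within 09:30–20:00: 12:45–13:15, 17:15–19:00.
Farrukh free within 09:30–20:00: 11:45–13:15, 15:30–16:30, 18:00–18:45.
Gita ∩ Farrukh: 12:45–13:15, 18:00–18:45.
Gita ∩ Farrukh ∩ Aarav: 12:45–13:15, 18:00–18:30.
Windows ≥ 30 min: 12:45–13:15, 18:00–18:30.
Earliest such window starts at 12:45.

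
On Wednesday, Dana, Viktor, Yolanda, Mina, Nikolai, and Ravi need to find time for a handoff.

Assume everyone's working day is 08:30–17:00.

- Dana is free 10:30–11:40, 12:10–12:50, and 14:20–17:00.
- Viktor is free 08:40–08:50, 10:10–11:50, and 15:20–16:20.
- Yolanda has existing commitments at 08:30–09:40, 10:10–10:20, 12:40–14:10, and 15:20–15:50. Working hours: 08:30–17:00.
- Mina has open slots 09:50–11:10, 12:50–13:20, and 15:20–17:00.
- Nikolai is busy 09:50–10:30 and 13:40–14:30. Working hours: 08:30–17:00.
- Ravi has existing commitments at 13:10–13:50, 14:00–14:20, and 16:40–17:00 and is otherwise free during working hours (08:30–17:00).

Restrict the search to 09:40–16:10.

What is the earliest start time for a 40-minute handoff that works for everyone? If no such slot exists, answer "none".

10:30

Yolanda free within 08:30–17:00: 09:40–10:10, 10:20–12:40, 14:10–15:20, 15:50–17:00.
Nikolai free within 08:30–17:00: 08:30–09:50, 10:30–13:40, 14:30–17:00.
Ravi free within 08:30–17:00: 08:30–13:10, 13:50–14:00, 14:20–16:40.
Dana ∩ Viktor: 10:30–11:40, 15:20–16:20.
Dana ∩ Viktor ∩ Yolanda: 10:30–11:40, 15:50–16:20.
Dana ∩ Viktor ∩ Yolanda ∩ Mina: 10:30–11:10, 15:50–16:20.
Dana ∩ Viktor ∩ Yolanda ∩ Mina ∩ Nikolai: 10:30–11:10, 15:50–16:20.
Dana ∩ Viktor ∩ Yolanda ∩ Mina ∩ Nikolai ∩ Ravi: 10:30–11:10, 15:50–16:20.
Restricted to 09:40–16:10: 10:30–11:10, 15:50–16:10.
Windows ≥ 40 min: 10:30–11:10.
Earliest such window starts at 10:30.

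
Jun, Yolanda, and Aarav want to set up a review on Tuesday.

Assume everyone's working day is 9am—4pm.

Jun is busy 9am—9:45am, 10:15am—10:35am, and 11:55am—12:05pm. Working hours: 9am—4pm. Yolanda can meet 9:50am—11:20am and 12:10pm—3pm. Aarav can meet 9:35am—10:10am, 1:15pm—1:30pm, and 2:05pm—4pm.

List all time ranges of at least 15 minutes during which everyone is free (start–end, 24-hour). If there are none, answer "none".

Jun free within 09:00–16:00: 09:45–10:15, 10:35–11:55, 12:05–16:00.
Jun ∩ Yolanda: 09:50–10:15, 10:35–11:20, 12:10–15:00.
Jun ∩ Yolanda ∩ Aarav: 09:50–10:10, 13:15–13:30, 14:05–15:00.
Windows ≥ 15 min: 09:50–10:10, 13:15–13:30, 14:05–15:00.

09:50–10:10, 13:15–13:30, 14:05–15:00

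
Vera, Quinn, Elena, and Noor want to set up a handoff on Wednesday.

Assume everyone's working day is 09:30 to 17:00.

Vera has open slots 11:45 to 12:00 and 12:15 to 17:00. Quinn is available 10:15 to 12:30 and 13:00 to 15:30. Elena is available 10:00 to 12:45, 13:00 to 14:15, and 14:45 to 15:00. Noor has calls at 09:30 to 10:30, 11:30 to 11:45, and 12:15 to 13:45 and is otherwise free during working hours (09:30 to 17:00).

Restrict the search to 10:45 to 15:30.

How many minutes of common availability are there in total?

Noor free within 09:30–17:00: 10:30–11:30, 11:45–12:15, 13:45–17:00.
Vera ∩ Quinn: 11:45–12:00, 12:15–12:30, 13:00–15:30.
Vera ∩ Quinn ∩ Elena: 11:45–12:00, 12:15–12:30, 13:00–14:15, 14:45–15:00.
Vera ∩ Quinn ∩ Elena ∩ Noor: 11:45–12:00, 13:45–14:15, 14:45–15:00.
Restricted to 10:45–15:30: 11:45–12:00, 13:45–14:15, 14:45–15:00.
Total common minutes: 15 + 30 + 15 = 60.

60 minutes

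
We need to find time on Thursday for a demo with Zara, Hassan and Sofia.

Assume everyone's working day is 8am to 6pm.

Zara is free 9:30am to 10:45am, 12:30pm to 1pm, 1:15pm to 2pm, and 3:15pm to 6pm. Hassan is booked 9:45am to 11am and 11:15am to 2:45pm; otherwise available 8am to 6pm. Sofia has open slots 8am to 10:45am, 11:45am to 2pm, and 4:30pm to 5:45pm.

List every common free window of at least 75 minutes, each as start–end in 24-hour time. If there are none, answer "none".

Hassan free within 08:00–18:00: 08:00–09:45, 11:00–11:15, 14:45–18:00.
Zara ∩ Hassan: 09:30–09:45, 15:15–18:00.
Zara ∩ Hassan ∩ Sofia: 09:30–09:45, 16:30–17:45.
Windows ≥ 75 min: 16:30–17:45.

16:30–17:45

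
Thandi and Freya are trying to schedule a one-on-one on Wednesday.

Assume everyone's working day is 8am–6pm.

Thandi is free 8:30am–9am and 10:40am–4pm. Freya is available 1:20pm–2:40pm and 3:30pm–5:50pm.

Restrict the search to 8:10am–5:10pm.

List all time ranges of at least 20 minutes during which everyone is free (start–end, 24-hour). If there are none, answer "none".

Thandi ∩ Freya: 13:20–14:40, 15:30–16:00.
Restricted to 08:10–17:10: 13:20–14:40, 15:30–16:00.
Windows ≥ 20 min: 13:20–14:40, 15:30–16:00.

13:20–14:40, 15:30–16:00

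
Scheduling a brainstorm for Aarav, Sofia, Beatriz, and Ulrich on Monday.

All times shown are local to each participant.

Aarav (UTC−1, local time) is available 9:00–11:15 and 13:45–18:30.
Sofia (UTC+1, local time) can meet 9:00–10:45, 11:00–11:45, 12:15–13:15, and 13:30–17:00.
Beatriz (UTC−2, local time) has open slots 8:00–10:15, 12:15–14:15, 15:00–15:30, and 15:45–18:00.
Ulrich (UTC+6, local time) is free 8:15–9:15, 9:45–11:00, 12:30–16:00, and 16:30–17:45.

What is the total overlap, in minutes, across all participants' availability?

Aarav → UTC: 10:00–12:15, 14:45–19:30.
Sofia → UTC: 08:00–09:45, 10:00–10:45, 11:15–12:15, 12:30–16:00.
Beatriz → UTC: 10:00–12:15, 14:15–16:15, 17:00–17:30, 17:45–20:00.
Ulrich → UTC: 02:15–03:15, 03:45–05:00, 06:30–10:00, 10:30–11:45.
Aarav ∩ Sofia: 10:00–10:45, 11:15–12:15, 14:45–16:00.
Aarav ∩ Sofia ∩ Beatriz: 10:00–10:45, 11:15–12:15, 14:45–16:00.
Aarav ∩ Sofia ∩ Beatriz ∩ Ulrich: 10:30–10:45, 11:15–11:45.
Total common minutes: 15 + 30 = 45.

45 minutes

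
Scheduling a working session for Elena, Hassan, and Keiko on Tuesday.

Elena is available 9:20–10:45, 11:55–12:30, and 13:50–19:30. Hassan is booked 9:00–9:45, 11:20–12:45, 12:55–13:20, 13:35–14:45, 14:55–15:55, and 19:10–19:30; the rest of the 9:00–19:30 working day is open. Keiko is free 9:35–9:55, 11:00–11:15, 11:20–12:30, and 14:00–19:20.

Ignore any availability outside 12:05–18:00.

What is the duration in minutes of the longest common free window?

Hassan free within 09:00–19:30: 09:45–11:20, 12:45–12:55, 13:20–13:35, 14:45–14:55, 15:55–19:10.
Elena ∩ Hassan: 09:45–10:45, 14:45–14:55, 15:55–19:10.
Elena ∩ Hassan ∩ Keiko: 09:45–09:55, 14:45–14:55, 15:55–19:10.
Restricted to 12:05–18:00: 14:45–14:55, 15:55–18:00.
Common window lengths: 10, 125 min; longest is 125.

125 minutes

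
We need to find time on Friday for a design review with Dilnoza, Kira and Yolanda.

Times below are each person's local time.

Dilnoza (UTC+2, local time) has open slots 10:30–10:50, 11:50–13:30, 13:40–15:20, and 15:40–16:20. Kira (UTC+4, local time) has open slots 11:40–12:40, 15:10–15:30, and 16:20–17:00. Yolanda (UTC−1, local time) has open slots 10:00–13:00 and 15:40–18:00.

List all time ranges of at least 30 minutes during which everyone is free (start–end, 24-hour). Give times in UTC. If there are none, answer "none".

Dilnoza → UTC: 08:30–08:50, 09:50–11:30, 11:40–13:20, 13:40–14:20.
Kira → UTC: 07:40–08:40, 11:10–11:30, 12:20–13:00.
Yolanda → UTC: 11:00–14:00, 16:40–19:00.
Dilnoza ∩ Kira: 08:30–08:40, 11:10–11:30, 12:20–13:00.
Dilnoza ∩ Kira ∩ Yolanda: 11:10–11:30, 12:20–13:00.
Windows ≥ 30 min: 12:20–13:00.

12:20–13:00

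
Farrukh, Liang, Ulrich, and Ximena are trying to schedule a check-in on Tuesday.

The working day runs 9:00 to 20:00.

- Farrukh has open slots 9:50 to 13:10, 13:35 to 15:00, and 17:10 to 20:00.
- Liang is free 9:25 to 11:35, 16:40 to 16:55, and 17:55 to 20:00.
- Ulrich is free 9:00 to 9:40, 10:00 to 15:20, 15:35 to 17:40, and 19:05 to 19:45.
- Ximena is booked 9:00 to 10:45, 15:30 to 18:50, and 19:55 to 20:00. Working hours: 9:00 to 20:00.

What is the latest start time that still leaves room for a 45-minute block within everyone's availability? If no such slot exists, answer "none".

Ximena free within 09:00–20:00: 10:45–15:30, 18:50–19:55.
Farrukh ∩ Liang: 09:50–11:35, 17:55–20:00.
Farrukh ∩ Liang ∩ Ulrich: 10:00–11:35, 19:05–19:45.
Farrukh ∩ Liang ∩ Ulrich ∩ Ximena: 10:45–11:35, 19:05–19:45.
Windows ≥ 45 min: 10:45–11:35.
Latest start in the last window 10:45–11:35 is 11:35 − 45 min = 10:50.

10:50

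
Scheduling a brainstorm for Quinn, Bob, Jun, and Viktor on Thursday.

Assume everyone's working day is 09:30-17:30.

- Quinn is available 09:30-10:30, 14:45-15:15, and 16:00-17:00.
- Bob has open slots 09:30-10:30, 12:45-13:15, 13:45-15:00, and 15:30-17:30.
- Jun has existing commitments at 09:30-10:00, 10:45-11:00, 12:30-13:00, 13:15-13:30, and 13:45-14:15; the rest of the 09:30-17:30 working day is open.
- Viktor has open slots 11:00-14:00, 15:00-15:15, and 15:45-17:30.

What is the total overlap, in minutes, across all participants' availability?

60 minutes

Jun free within 09:30–17:30: 10:00–10:45, 11:00–12:30, 13:00–13:15, 13:30–13:45, 14:15–17:30.
Quinn ∩ Bob: 09:30–10:30, 14:45–15:00, 16:00–17:00.
Quinn ∩ Bob ∩ Jun: 10:00–10:30, 14:45–15:00, 16:00–17:00.
Quinn ∩ Bob ∩ Jun ∩ Viktor: 16:00–17:00.
Total common minutes: 60.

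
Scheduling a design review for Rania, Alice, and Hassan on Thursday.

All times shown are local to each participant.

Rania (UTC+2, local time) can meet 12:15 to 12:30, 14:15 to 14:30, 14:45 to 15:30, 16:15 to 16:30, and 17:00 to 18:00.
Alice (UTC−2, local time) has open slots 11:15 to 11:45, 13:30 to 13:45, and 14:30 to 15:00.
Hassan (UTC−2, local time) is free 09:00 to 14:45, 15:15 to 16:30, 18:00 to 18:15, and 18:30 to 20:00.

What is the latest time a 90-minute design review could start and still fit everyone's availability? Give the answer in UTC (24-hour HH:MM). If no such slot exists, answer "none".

none

Rania → UTC: 10:15–10:30, 12:15–12:30, 12:45–13:30, 14:15–14:30, 15:00–16:00.
Alice → UTC: 13:15–13:45, 15:30–15:45, 16:30–17:00.
Hassan → UTC: 11:00–16:45, 17:15–18:30, 20:00–20:15, 20:30–22:00.
Rania ∩ Alice: 13:15–13:30, 15:30–15:45.
Rania ∩ Alice ∩ Hassan: 13:15–13:30, 15:30–15:45.
Windows ≥ 90 min: (none).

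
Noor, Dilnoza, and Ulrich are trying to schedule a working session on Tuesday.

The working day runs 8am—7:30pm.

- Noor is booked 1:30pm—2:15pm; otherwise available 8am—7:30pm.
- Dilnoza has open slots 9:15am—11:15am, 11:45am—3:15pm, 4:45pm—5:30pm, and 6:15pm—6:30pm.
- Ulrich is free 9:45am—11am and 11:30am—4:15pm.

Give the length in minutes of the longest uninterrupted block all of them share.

105 minutes

Noor free within 08:00–19:30: 08:00–13:30, 14:15–19:30.
Noor ∩ Dilnoza: 09:15–11:15, 11:45–13:30, 14:15–15:15, 16:45–17:30, 18:15–18:30.
Noor ∩ Dilnoza ∩ Ulrich: 09:45–11:00, 11:45–13:30, 14:15–15:15.
Common window lengths: 75, 105, 60 min; longest is 105.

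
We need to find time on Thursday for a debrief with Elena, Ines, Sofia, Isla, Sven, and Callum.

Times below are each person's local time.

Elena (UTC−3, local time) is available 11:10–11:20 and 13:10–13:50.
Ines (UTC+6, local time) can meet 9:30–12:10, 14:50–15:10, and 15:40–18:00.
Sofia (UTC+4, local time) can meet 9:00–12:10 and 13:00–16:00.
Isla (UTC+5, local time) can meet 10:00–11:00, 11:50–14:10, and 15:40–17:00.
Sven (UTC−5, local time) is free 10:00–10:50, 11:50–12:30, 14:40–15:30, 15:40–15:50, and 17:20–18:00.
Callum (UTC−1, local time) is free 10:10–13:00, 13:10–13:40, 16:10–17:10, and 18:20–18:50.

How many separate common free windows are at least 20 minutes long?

Elena → UTC: 14:10–14:20, 16:10–16:50.
Ines → UTC: 03:30–06:10, 08:50–09:10, 09:40–12:00.
Sofia → UTC: 05:00–08:10, 09:00–12:00.
Isla → UTC: 05:00–06:00, 06:50–09:10, 10:40–12:00.
Sven → UTC: 15:00–15:50, 16:50–17:30, 19:40–20:30, 20:40–20:50, 22:20–23:00.
Callum → UTC: 11:10–14:00, 14:10–14:40, 17:10–18:10, 19:20–19:50.
Elena ∩ Ines: (none).
Elena ∩ Ines ∩ Sofia: (none).
Elena ∩ Ines ∩ Sofia ∩ Isla: (none).
Elena ∩ Ines ∩ Sofia ∩ Isla ∩ Sven: (none).
Elena ∩ Ines ∩ Sofia ∩ Isla ∩ Sven ∩ Callum: (none).
Windows ≥ 20 min: (none).
That's 0 windows.

0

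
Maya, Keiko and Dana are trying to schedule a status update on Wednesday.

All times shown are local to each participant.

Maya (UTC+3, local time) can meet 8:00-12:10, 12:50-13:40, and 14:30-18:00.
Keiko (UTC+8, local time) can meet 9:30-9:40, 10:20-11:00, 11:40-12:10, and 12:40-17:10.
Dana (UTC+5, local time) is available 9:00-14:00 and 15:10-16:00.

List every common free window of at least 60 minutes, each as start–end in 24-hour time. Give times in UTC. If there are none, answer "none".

Maya → UTC: 05:00–09:10, 09:50–10:40, 11:30–15:00.
Keiko → UTC: 01:30–01:40, 02:20–03:00, 03:40–04:10, 04:40–09:10.
Dana → UTC: 04:00–09:00, 10:10–11:00.
Maya ∩ Keiko: 05:00–09:10.
Maya ∩ Keiko ∩ Dana: 05:00–09:00.
Windows ≥ 60 min: 05:00–09:00.

05:00–09:00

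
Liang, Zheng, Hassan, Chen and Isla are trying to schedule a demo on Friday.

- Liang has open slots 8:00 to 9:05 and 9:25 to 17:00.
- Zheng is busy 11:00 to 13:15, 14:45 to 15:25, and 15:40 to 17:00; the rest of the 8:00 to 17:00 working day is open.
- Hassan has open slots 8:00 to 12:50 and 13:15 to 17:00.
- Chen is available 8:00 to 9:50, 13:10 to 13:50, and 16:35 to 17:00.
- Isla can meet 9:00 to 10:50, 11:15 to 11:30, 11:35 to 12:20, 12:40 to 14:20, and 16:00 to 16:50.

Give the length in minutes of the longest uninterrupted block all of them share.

35 minutes

Zheng free within 08:00–17:00: 08:00–11:00, 13:15–14:45, 15:25–15:40.
Liang ∩ Zheng: 08:00–09:05, 09:25–11:00, 13:15–14:45, 15:25–15:40.
Liang ∩ Zheng ∩ Hassan: 08:00–09:05, 09:25–11:00, 13:15–14:45, 15:25–15:40.
Liang ∩ Zheng ∩ Hassan ∩ Chen: 08:00–09:05, 09:25–09:50, 13:15–13:50.
Liang ∩ Zheng ∩ Hassan ∩ Chen ∩ Isla: 09:00–09:05, 09:25–09:50, 13:15–13:50.
Common window lengths: 5, 25, 35 min; longest is 35.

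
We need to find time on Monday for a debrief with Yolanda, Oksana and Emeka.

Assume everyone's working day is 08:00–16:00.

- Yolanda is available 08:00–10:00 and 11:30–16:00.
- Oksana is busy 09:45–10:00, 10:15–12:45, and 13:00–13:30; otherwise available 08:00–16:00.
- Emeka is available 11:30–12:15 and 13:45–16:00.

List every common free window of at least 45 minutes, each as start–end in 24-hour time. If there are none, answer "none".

13:45–16:00

Oksana free within 08:00–16:00: 08:00–09:45, 10:00–10:15, 12:45–13:00, 13:30–16:00.
Yolanda ∩ Oksana: 08:00–09:45, 12:45–13:00, 13:30–16:00.
Yolanda ∩ Oksana ∩ Emeka: 13:45–16:00.
Windows ≥ 45 min: 13:45–16:00.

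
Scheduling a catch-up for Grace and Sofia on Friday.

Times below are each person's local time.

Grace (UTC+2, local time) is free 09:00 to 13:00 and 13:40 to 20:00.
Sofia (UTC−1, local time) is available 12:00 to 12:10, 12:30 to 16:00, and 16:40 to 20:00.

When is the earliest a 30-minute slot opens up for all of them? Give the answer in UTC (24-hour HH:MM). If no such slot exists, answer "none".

13:30

Grace → UTC: 07:00–11:00, 11:40–18:00.
Sofia → UTC: 13:00–13:10, 13:30–17:00, 17:40–21:00.
Grace ∩ Sofia: 13:00–13:10, 13:30–17:00, 17:40–18:00.
Windows ≥ 30 min: 13:30–17:00.
Earliest such window starts at 13:30.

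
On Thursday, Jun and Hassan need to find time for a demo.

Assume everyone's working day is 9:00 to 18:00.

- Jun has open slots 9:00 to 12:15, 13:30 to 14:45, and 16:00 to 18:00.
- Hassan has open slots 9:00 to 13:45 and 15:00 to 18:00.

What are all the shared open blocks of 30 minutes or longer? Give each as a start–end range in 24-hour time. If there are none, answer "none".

09:00–12:15, 16:00–18:00

Jun ∩ Hassan: 09:00–12:15, 13:30–13:45, 16:00–18:00.
Windows ≥ 30 min: 09:00–12:15, 16:00–18:00.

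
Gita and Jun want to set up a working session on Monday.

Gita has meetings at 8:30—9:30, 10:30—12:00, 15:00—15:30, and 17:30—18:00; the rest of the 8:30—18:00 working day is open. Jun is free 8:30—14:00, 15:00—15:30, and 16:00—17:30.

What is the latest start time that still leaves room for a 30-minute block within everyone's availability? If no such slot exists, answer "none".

Gita free within 08:30–18:00: 09:30–10:30, 12:00–15:00, 15:30–17:30.
Gita ∩ Jun: 09:30–10:30, 12:00–14:00, 16:00–17:30.
Windows ≥ 30 min: 09:30–10:30, 12:00–14:00, 16:00–17:30.
Latest start in the last window 16:00–17:30 is 17:30 − 30 min = 17:00.

17:00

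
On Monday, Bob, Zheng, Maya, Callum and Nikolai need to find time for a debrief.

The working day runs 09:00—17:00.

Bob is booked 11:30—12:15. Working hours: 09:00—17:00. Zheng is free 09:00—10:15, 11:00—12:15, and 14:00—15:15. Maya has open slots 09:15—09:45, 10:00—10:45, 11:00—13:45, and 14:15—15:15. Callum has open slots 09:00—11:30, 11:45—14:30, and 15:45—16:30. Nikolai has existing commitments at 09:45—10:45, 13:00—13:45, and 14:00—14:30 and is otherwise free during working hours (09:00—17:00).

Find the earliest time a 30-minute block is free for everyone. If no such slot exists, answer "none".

Bob free within 09:00–17:00: 09:00–11:30, 12:15–17:00.
Nikolai free within 09:00–17:00: 09:00–09:45, 10:45–13:00, 13:45–14:00, 14:30–17:00.
Bob ∩ Zheng: 09:00–10:15, 11:00–11:30, 14:00–15:15.
Bob ∩ Zheng ∩ Maya: 09:15–09:45, 10:00–10:15, 11:00–11:30, 14:15–15:15.
Bob ∩ Zheng ∩ Maya ∩ Callum: 09:15–09:45, 10:00–10:15, 11:00–11:30, 14:15–14:30.
Bob ∩ Zheng ∩ Maya ∩ Callum ∩ Nikolai: 09:15–09:45, 11:00–11:30.
Windows ≥ 30 min: 09:15–09:45, 11:00–11:30.
Earliest such window starts at 09:15.

09:15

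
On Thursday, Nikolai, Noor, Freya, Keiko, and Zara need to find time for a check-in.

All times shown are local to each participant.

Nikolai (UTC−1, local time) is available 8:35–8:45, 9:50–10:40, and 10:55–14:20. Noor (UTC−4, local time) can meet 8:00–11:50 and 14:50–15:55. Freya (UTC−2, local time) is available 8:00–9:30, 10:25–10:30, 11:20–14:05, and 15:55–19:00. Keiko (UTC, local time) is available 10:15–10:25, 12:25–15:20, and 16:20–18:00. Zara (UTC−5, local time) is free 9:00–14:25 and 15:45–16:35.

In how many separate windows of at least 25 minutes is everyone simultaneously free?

1

Nikolai → UTC: 09:35–09:45, 10:50–11:40, 11:55–15:20.
Noor → UTC: 12:00–15:50, 18:50–19:55.
Freya → UTC: 10:00–11:30, 12:25–12:30, 13:20–16:05, 17:55–21:00.
Keiko → UTC: 10:15–10:25, 12:25–15:20, 16:20–18:00.
Zara → UTC: 14:00–19:25, 20:45–21:35.
Nikolai ∩ Noor: 12:00–15:20.
Nikolai ∩ Noor ∩ Freya: 12:25–12:30, 13:20–15:20.
Nikolai ∩ Noor ∩ Freya ∩ Keiko: 12:25–12:30, 13:20–15:20.
Nikolai ∩ Noor ∩ Freya ∩ Keiko ∩ Zara: 14:00–15:20.
Windows ≥ 25 min: 14:00–15:20.
That's 1 window.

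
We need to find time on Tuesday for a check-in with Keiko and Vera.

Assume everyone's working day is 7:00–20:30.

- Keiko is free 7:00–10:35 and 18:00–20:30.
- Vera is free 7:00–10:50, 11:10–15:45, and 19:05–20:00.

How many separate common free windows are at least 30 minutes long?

Keiko ∩ Vera: 07:00–10:35, 19:05–20:00.
Windows ≥ 30 min: 07:00–10:35, 19:05–20:00.
That's 2 windows.

2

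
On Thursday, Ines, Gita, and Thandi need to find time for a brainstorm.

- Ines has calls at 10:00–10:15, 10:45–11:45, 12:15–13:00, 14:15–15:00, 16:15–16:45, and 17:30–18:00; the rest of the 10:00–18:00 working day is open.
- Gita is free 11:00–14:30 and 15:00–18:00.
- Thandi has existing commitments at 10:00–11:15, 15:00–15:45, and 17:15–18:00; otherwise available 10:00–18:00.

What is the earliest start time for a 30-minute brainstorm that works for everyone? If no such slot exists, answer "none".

11:45

Ines free within 10:00–18:00: 10:15–10:45, 11:45–12:15, 13:00–14:15, 15:00–16:15, 16:45–17:30.
Thandi free within 10:00–18:00: 11:15–15:00, 15:45–17:15.
Ines ∩ Gita: 11:45–12:15, 13:00–14:15, 15:00–16:15, 16:45–17:30.
Ines ∩ Gita ∩ Thandi: 11:45–12:15, 13:00–14:15, 15:45–16:15, 16:45–17:15.
Windows ≥ 30 min: 11:45–12:15, 13:00–14:15, 15:45–16:15, 16:45–17:15.
Earliest such window starts at 11:45.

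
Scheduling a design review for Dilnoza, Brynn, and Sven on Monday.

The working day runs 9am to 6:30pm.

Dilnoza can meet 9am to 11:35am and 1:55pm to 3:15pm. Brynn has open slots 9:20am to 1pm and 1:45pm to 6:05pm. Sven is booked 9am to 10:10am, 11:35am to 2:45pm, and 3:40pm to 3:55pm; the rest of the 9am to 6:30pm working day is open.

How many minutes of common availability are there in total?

115 minutes

Sven free within 09:00–18:30: 10:10–11:35, 14:45–15:40, 15:55–18:30.
Dilnoza ∩ Brynn: 09:20–11:35, 13:55–15:15.
Dilnoza ∩ Brynn ∩ Sven: 10:10–11:35, 14:45–15:15.
Total common minutes: 85 + 30 = 115.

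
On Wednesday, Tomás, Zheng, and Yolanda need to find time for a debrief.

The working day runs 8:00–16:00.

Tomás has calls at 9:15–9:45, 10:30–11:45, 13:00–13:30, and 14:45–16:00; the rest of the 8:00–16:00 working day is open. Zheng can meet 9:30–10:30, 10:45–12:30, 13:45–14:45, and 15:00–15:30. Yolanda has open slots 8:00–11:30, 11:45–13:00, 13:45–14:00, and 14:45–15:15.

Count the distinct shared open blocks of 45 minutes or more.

Tomás free within 08:00–16:00: 08:00–09:15, 09:45–10:30, 11:45–13:00, 13:30–14:45.
Tomás ∩ Zheng: 09:45–10:30, 11:45–12:30, 13:45–14:45.
Tomás ∩ Zheng ∩ Yolanda: 09:45–10:30, 11:45–12:30, 13:45–14:00.
Windows ≥ 45 min: 09:45–10:30, 11:45–12:30.
That's 2 windows.

2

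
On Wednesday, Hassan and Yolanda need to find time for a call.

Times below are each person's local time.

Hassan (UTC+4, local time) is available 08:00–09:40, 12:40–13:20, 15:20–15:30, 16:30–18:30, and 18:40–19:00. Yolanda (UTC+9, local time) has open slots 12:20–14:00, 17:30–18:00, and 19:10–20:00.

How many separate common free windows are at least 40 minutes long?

1

Hassan → UTC: 04:00–05:40, 08:40–09:20, 11:20–11:30, 12:30–14:30, 14:40–15:00.
Yolanda → UTC: 03:20–05:00, 08:30–09:00, 10:10–11:00.
Hassan ∩ Yolanda: 04:00–05:00, 08:40–09:00.
Windows ≥ 40 min: 04:00–05:00.
That's 1 window.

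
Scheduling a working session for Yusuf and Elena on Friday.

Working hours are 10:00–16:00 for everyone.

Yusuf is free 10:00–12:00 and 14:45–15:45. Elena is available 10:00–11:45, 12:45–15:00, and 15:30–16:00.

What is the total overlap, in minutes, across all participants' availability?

135 minutes

Yusuf ∩ Elena: 10:00–11:45, 14:45–15:00, 15:30–15:45.
Total common minutes: 105 + 15 + 15 = 135.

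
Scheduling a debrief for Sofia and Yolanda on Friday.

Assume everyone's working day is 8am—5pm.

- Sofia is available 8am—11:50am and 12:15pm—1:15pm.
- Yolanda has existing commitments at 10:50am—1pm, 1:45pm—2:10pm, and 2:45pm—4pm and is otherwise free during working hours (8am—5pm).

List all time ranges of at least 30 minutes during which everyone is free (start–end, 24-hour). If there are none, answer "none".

08:00–10:50

Yolanda free within 08:00–17:00: 08:00–10:50, 13:00–13:45, 14:10–14:45, 16:00–17:00.
Sofia ∩ Yolanda: 08:00–10:50, 13:00–13:15.
Windows ≥ 30 min: 08:00–10:50.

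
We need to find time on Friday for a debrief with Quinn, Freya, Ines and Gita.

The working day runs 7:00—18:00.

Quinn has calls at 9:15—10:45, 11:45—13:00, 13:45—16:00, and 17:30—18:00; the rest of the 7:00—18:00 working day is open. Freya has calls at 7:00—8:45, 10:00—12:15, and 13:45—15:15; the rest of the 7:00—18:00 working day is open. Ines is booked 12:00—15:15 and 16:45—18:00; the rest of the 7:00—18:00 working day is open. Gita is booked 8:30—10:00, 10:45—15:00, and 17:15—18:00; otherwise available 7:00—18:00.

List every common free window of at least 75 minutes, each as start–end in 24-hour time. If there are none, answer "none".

Quinn free within 07:00–18:00: 07:00–09:15, 10:45–11:45, 13:00–13:45, 16:00–17:30.
Freya free within 07:00–18:00: 08:45–10:00, 12:15–13:45, 15:15–18:00.
Ines free within 07:00–18:00: 07:00–12:00, 15:15–16:45.
Gita free within 07:00–18:00: 07:00–08:30, 10:00–10:45, 15:00–17:15.
Quinn ∩ Freya: 08:45–09:15, 13:00–13:45, 16:00–17:30.
Quinn ∩ Freya ∩ Ines: 08:45–09:15, 16:00–16:45.
Quinn ∩ Freya ∩ Ines ∩ Gita: 16:00–16:45.
Windows ≥ 75 min: (none).

none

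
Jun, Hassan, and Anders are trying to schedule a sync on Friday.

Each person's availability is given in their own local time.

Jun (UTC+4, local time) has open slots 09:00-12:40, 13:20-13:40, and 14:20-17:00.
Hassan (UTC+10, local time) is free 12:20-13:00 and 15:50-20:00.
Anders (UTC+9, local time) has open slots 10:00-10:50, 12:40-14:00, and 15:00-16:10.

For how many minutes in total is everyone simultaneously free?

70 minutes

Jun → UTC: 05:00–08:40, 09:20–09:40, 10:20–13:00.
Hassan → UTC: 02:20–03:00, 05:50–10:00.
Anders → UTC: 01:00–01:50, 03:40–05:00, 06:00–07:10.
Jun ∩ Hassan: 05:50–08:40, 09:20–09:40.
Jun ∩ Hassan ∩ Anders: 06:00–07:10.
Total common minutes: 70.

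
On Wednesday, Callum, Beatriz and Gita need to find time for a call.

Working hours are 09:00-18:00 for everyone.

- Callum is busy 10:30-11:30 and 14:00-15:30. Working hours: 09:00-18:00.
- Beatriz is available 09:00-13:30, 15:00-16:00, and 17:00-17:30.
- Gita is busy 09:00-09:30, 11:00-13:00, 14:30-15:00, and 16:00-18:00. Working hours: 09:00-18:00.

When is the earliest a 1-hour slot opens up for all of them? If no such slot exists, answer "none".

09:30

Callum free within 09:00–18:00: 09:00–10:30, 11:30–14:00, 15:30–18:00.
Gita free within 09:00–18:00: 09:30–11:00, 13:00–14:30, 15:00–16:00.
Callum ∩ Beatriz: 09:00–10:30, 11:30–13:30, 15:30–16:00, 17:00–17:30.
Callum ∩ Beatriz ∩ Gita: 09:30–10:30, 13:00–13:30, 15:30–16:00.
Windows ≥ 60 min: 09:30–10:30.
Earliest such window starts at 09:30.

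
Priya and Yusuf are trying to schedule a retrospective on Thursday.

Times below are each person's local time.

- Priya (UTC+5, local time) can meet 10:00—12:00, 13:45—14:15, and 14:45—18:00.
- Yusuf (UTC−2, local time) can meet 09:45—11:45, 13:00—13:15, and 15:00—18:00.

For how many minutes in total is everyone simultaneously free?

Priya → UTC: 05:00–07:00, 08:45–09:15, 09:45–13:00.
Yusuf → UTC: 11:45–13:45, 15:00–15:15, 17:00–20:00.
Priya ∩ Yusuf: 11:45–13:00.
Total common minutes: 75.

75 minutes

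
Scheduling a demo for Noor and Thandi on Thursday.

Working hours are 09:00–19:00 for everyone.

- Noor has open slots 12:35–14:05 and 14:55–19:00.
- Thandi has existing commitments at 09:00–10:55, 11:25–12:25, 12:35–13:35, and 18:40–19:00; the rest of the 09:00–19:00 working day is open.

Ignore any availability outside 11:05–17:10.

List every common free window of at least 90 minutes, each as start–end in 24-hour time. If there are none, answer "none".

Thandi free within 09:00–19:00: 10:55–11:25, 12:25–12:35, 13:35–18:40.
Noor ∩ Thandi: 13:35–14:05, 14:55–18:40.
Restricted to 11:05–17:10: 13:35–14:05, 14:55–17:10.
Windows ≥ 90 min: 14:55–17:10.

14:55–17:10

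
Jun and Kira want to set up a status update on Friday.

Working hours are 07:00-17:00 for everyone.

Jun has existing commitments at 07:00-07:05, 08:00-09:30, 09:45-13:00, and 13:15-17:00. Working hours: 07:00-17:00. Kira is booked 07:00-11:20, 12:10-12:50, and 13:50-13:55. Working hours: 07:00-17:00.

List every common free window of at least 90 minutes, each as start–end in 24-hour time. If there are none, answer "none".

Jun free within 07:00–17:00: 07:05–08:00, 09:30–09:45, 13:00–13:15.
Kira free within 07:00–17:00: 11:20–12:10, 12:50–13:50, 13:55–17:00.
Jun ∩ Kira: 13:00–13:15.
Windows ≥ 90 min: (none).

none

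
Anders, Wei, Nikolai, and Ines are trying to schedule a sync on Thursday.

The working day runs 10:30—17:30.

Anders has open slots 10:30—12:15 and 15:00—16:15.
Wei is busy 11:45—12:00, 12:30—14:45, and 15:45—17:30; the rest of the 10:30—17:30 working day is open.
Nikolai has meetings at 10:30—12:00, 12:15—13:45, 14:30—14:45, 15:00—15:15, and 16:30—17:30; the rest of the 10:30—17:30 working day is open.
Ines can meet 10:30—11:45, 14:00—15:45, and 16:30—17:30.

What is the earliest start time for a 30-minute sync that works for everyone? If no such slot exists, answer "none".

Wei free within 10:30–17:30: 10:30–11:45, 12:00–12:30, 14:45–15:45.
Nikolai free within 10:30–17:30: 12:00–12:15, 13:45–14:30, 14:45–15:00, 15:15–16:30.
Anders ∩ Wei: 10:30–11:45, 12:00–12:15, 15:00–15:45.
Anders ∩ Wei ∩ Nikolai: 12:00–12:15, 15:15–15:45.
Anders ∩ Wei ∩ Nikolai ∩ Ines: 15:15–15:45.
Windows ≥ 30 min: 15:15–15:45.
Earliest such window starts at 15:15.

15:15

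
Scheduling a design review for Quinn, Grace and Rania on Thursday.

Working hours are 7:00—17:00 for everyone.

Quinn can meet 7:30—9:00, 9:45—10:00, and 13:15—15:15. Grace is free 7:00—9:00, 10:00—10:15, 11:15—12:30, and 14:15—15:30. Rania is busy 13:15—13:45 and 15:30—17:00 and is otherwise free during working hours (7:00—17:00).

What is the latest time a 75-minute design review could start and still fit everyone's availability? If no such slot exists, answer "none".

07:45

Rania free within 07:00–17:00: 07:00–13:15, 13:45–15:30.
Quinn ∩ Grace: 07:30–09:00, 14:15–15:15.
Quinn ∩ Grace ∩ Rania: 07:30–09:00, 14:15–15:15.
Windows ≥ 75 min: 07:30–09:00.
Latest start in the last window 07:30–09:00 is 09:00 − 75 min = 07:45.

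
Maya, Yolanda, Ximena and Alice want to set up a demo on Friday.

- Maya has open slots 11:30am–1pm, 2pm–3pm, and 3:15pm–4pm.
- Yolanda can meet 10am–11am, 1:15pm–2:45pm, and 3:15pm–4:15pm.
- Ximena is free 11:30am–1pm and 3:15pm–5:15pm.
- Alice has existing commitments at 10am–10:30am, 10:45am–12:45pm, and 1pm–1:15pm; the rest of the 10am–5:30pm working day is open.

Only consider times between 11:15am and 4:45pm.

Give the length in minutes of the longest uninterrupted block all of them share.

Alice free within 10:00–17:30: 10:30–10:45, 12:45–13:00, 13:15–17:30.
Maya ∩ Yolanda: 14:00–14:45, 15:15–16:00.
Maya ∩ Yolanda ∩ Ximena: 15:15–16:00.
Maya ∩ Yolanda ∩ Ximena ∩ Alice: 15:15–16:00.
Restricted to 11:15–16:45: 15:15–16:00.
Single common window of 45 minutes.

45 minutes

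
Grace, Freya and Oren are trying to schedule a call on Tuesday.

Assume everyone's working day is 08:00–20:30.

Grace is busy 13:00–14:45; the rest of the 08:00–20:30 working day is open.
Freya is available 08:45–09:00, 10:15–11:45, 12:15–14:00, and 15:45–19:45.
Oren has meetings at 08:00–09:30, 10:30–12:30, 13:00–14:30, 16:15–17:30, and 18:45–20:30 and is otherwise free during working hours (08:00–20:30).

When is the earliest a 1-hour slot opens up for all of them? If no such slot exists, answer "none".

17:30

Grace free within 08:00–20:30: 08:00–13:00, 14:45–20:30.
Oren free within 08:00–20:30: 09:30–10:30, 12:30–13:00, 14:30–16:15, 17:30–18:45.
Grace ∩ Freya: 08:45–09:00, 10:15–11:45, 12:15–13:00, 15:45–19:45.
Grace ∩ Freya ∩ Oren: 10:15–10:30, 12:30–13:00, 15:45–16:15, 17:30–18:45.
Windows ≥ 60 min: 17:30–18:45.
Earliest such window starts at 17:30.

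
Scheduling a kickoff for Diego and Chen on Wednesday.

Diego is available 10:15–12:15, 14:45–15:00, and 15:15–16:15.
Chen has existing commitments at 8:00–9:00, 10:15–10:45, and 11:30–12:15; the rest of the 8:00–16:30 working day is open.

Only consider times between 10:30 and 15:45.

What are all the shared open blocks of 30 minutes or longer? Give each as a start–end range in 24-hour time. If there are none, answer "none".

10:45–11:30, 15:15–15:45

Chen free within 08:00–16:30: 09:00–10:15, 10:45–11:30, 12:15–16:30.
Diego ∩ Chen: 10:45–11:30, 14:45–15:00, 15:15–16:15.
Restricted to 10:30–15:45: 10:45–11:30, 14:45–15:00, 15:15–15:45.
Windows ≥ 30 min: 10:45–11:30, 15:15–15:45.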